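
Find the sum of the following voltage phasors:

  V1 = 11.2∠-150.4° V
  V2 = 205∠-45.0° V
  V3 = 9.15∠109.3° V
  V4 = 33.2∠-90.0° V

Step 1 — Convert each phasor to rectangular form:
  V1 = 11.2·(cos(-150.4°) + j·sin(-150.4°)) = -9.738 - j5.532 V
  V2 = 205·(cos(-45.0°) + j·sin(-45.0°)) = 145 - j145 V
  V3 = 9.15·(cos(109.3°) + j·sin(109.3°)) = -3.024 + j8.636 V
  V4 = 33.2·(cos(-90.0°) + j·sin(-90.0°)) = 0 - j33.2 V
Step 2 — Sum components: V_total = 132.2 - j175.1 V.
Step 3 — Convert to polar: |V_total| = 219.4 V, ∠V_total = -52.9°.

V_total = 219.4∠-52.9° V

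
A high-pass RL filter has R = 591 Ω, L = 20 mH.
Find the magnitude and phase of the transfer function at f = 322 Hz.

Step 1 — Angular frequency: ω = 2π·322 = 2023 rad/s.
Step 2 — Transfer function: H(jω) = jωL/(R + jωL).
Step 3 — Numerator jωL = j·40.46; denominator R + jωL = 591 + j40.46.
Step 4 — H = 0.004666 + j0.06815.
Step 5 — Magnitude: |H| = 0.06831 (-23.3 dB); phase: φ = 86.1°.

|H| = 0.06831 (-23.3 dB), φ = 86.1°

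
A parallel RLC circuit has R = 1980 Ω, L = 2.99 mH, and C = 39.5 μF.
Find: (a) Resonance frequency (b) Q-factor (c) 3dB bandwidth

Step 1 — Resonance: ω₀ = 1/√(LC) = 1/√(0.00299·3.95e-05) = 2910 rad/s.
Step 2 — f₀ = ω₀/(2π) = 463.1 Hz.
Step 3 — Parallel Q: Q = R/(ω₀L) = 1980/(2910·0.00299) = 227.6.
Step 4 — Bandwidth: Δω = ω₀/Q = 12.79 rad/s; BW = Δω/(2π) = 2.035 Hz.

(a) f₀ = 463.1 Hz  (b) Q = 227.6  (c) BW = 2.035 Hz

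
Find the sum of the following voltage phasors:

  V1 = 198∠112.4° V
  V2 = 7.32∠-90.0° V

Step 1 — Convert each phasor to rectangular form:
  V1 = 198·(cos(112.4°) + j·sin(112.4°)) = -75.45 + j183.1 V
  V2 = 7.32·(cos(-90.0°) + j·sin(-90.0°)) = 0 - j7.32 V
Step 2 — Sum components: V_total = -75.45 + j175.7 V.
Step 3 — Convert to polar: |V_total| = 191.3 V, ∠V_total = 113.2°.

V_total = 191.3∠113.2° V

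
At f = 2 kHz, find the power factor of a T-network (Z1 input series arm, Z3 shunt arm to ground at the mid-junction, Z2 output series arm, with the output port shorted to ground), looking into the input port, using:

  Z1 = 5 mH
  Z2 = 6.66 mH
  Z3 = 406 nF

Step 1 — Angular frequency: ω = 2π·f = 2π·2000 = 1.257e+04 rad/s.
Step 2 — Component impedances:
  Z1: Z = jωL = j·1.257e+04·0.005 = 0 + j62.83 Ω
  Z2: Z = jωL = j·1.257e+04·0.00666 = 0 + j83.69 Ω
  Z3: Z = 1/(jωC) = -j/(ω·C) = 0 - j196 Ω
Step 3 — With the output port shorted to ground, the output series arm Z2 runs from the junction to ground; the shunt arm Z3 also runs from the junction to ground. They appear in parallel: Z3 || Z2 = 0 + j146.1 Ω.
Step 4 — Series with input arm Z1: Z_in = Z1 + (Z3 || Z2) = 0 + j208.9 Ω = 208.9∠90.0° Ω.
Step 5 — Power factor: PF = cos(φ) = Re(Z)/|Z| = 0/208.9 = 0.
Step 6 — Type: Im(Z) = 208.9 ⇒ lagging (phase φ = 90.0°).

PF = 0 (lagging, φ = 90.0°)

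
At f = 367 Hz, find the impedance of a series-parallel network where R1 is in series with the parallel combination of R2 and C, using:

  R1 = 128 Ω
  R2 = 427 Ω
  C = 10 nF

Step 1 — Angular frequency: ω = 2π·f = 2π·367 = 2306 rad/s.
Step 2 — Component impedances:
  R1: Z = R = 128 Ω
  R2: Z = R = 427 Ω
  C: Z = 1/(jωC) = -j/(ω·C) = 0 - j4.337e+04 Ω
Step 3 — Parallel branch: R2 || C = 1/(1/R2 + 1/C) = 427 - j4.204 Ω.
Step 4 — Series with R1: Z_total = R1 + (R2 || C) = 555 - j4.204 Ω = 555∠-0.4° Ω.

Z = 555 - j4.204 Ω = 555∠-0.4° Ω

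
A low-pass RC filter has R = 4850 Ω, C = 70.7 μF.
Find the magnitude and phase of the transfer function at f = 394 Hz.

Step 1 — Angular frequency: ω = 2π·394 = 2476 rad/s.
Step 2 — Transfer function: H(jω) = 1/(1 + jωRC).
Step 3 — Denominator: 1 + jωRC = 1 + j·2476·4850·7.07e-05 = 1 + j848.9.
Step 4 — H = 1.388e-06 - j0.001178.
Step 5 — Magnitude: |H| = 0.001178 (-58.6 dB); phase: φ = -89.9°.

|H| = 0.001178 (-58.6 dB), φ = -89.9°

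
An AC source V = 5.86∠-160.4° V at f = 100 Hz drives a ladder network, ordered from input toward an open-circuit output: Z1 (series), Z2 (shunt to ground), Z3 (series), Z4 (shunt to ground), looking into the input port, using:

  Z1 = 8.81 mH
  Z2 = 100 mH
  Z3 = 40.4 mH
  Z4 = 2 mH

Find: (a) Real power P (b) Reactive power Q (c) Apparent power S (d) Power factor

Step 1 — Angular frequency: ω = 2π·f = 2π·100 = 628.3 rad/s.
Step 2 — Component impedances:
  Z1: Z = jωL = j·628.3·0.00881 = 0 + j5.535 Ω
  Z2: Z = jωL = j·628.3·0.1 = 0 + j62.83 Ω
  Z3: Z = jωL = j·628.3·0.0404 = 0 + j25.38 Ω
  Z4: Z = jωL = j·628.3·0.002 = 0 + j1.257 Ω
Step 3 — Ladder network (open output): work backward from the far end, alternating series and parallel combinations. Z_in = 0 + j24.24 Ω = 24.24∠90.0° Ω.
Step 4 — Source phasor: V = 5.86∠-160.4° V = -5.52 - j1.966 V.
Step 5 — Current: I = V / Z = -0.08108 + j0.2277 A = 0.2417∠109.6° A.
Step 6 — Complex power: S = V·I* = 0 + j1.416 VA.
Step 7 — Real power: P = Re(S) = 0 W.
Step 8 — Reactive power: Q = Im(S) = 1.416 VAR.
Step 9 — Apparent power: |S| = 1.416 VA.
Step 10 — Power factor: PF = P/|S| = 0 (lagging).

(a) P = 0 W  (b) Q = 1.416 VAR  (c) S = 1.416 VA  (d) PF = 0 (lagging)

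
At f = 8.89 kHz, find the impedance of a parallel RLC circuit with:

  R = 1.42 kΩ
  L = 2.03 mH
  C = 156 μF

Step 1 — Angular frequency: ω = 2π·f = 2π·8890 = 5.586e+04 rad/s.
Step 2 — Component impedances:
  R: Z = R = 1420 Ω
  L: Z = jωL = j·5.586e+04·0.00203 = 0 + j113.4 Ω
  C: Z = 1/(jωC) = -j/(ω·C) = 0 - j0.1148 Ω
Step 3 — Parallel combination: 1/Z_total = 1/R + 1/L + 1/C; Z_total = 9.293e-06 - j0.1149 Ω = 0.1149∠-90.0° Ω.

Z = 9.293e-06 - j0.1149 Ω = 0.1149∠-90.0° Ω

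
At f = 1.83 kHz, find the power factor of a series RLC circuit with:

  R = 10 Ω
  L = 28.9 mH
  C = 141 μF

Step 1 — Angular frequency: ω = 2π·f = 2π·1830 = 1.15e+04 rad/s.
Step 2 — Component impedances:
  R: Z = R = 10 Ω
  L: Z = jωL = j·1.15e+04·0.0289 = 0 + j332.3 Ω
  C: Z = 1/(jωC) = -j/(ω·C) = 0 - j0.6168 Ω
Step 3 — Series combination: Z_total = R + L + C = 10 + j331.7 Ω = 331.8∠88.3° Ω.
Step 4 — Power factor: PF = cos(φ) = Re(Z)/|Z| = 10/331.8 = 0.03014.
Step 5 — Type: Im(Z) = 331.7 ⇒ lagging (phase φ = 88.3°).

PF = 0.03014 (lagging, φ = 88.3°)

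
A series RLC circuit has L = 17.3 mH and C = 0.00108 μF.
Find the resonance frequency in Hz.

Step 1 — Resonance condition Im(Z)=0 gives ω₀ = 1/√(LC).
Step 2 — ω₀ = 1/√(0.0173·1.08e-09) = 2.313e+05 rad/s.
Step 3 — f₀ = ω₀/(2π) = 3.682e+04 Hz.

f₀ = 3.682e+04 Hz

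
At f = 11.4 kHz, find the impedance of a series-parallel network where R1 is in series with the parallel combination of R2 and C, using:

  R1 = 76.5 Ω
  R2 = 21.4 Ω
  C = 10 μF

Step 1 — Angular frequency: ω = 2π·f = 2π·1.14e+04 = 7.163e+04 rad/s.
Step 2 — Component impedances:
  R1: Z = R = 76.5 Ω
  R2: Z = R = 21.4 Ω
  C: Z = 1/(jωC) = -j/(ω·C) = 0 - j1.396 Ω
Step 3 — Parallel branch: R2 || C = 1/(1/R2 + 1/C) = 0.09069 - j1.39 Ω.
Step 4 — Series with R1: Z_total = R1 + (R2 || C) = 76.59 - j1.39 Ω = 76.6∠-1.0° Ω.

Z = 76.59 - j1.39 Ω = 76.6∠-1.0° Ω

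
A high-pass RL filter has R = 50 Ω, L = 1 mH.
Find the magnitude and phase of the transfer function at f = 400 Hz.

Step 1 — Angular frequency: ω = 2π·400 = 2513 rad/s.
Step 2 — Transfer function: H(jω) = jωL/(R + jωL).
Step 3 — Numerator jωL = j·2.513; denominator R + jωL = 50 + j2.513.
Step 4 — H = 0.00252 + j0.05014.
Step 5 — Magnitude: |H| = 0.0502 (-26.0 dB); phase: φ = 87.1°.

|H| = 0.0502 (-26.0 dB), φ = 87.1°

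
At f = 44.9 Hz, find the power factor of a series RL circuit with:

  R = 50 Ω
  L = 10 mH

Step 1 — Angular frequency: ω = 2π·f = 2π·44.9 = 282.1 rad/s.
Step 2 — Component impedances:
  R: Z = R = 50 Ω
  L: Z = jωL = j·282.1·0.01 = 0 + j2.821 Ω
Step 3 — Series combination: Z_total = R + L = 50 + j2.821 Ω = 50.08∠3.2° Ω.
Step 4 — Power factor: PF = cos(φ) = Re(Z)/|Z| = 50/50.08 = 0.9984.
Step 5 — Type: Im(Z) = 2.821 ⇒ lagging (phase φ = 3.2°).

PF = 0.9984 (lagging, φ = 3.2°)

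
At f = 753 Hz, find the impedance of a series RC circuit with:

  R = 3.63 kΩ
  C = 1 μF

Step 1 — Angular frequency: ω = 2π·f = 2π·753 = 4731 rad/s.
Step 2 — Component impedances:
  R: Z = R = 3630 Ω
  C: Z = 1/(jωC) = -j/(ω·C) = 0 - j211.4 Ω
Step 3 — Series combination: Z_total = R + C = 3630 - j211.4 Ω = 3636∠-3.3° Ω.

Z = 3630 - j211.4 Ω = 3636∠-3.3° Ω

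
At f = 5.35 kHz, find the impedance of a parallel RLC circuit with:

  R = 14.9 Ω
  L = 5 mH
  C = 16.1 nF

Step 1 — Angular frequency: ω = 2π·f = 2π·5350 = 3.362e+04 rad/s.
Step 2 — Component impedances:
  R: Z = R = 14.9 Ω
  L: Z = jωL = j·3.362e+04·0.005 = 0 + j168.1 Ω
  C: Z = 1/(jωC) = -j/(ω·C) = 0 - j1848 Ω
Step 3 — Parallel combination: 1/Z_total = 1/R + 1/L + 1/C; Z_total = 14.8 + j1.193 Ω = 14.85∠4.6° Ω.

Z = 14.8 + j1.193 Ω = 14.85∠4.6° Ω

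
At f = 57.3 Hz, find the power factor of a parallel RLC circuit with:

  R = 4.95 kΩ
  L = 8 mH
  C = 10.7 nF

Step 1 — Angular frequency: ω = 2π·f = 2π·57.3 = 360 rad/s.
Step 2 — Component impedances:
  R: Z = R = 4950 Ω
  L: Z = jωL = j·360·0.008 = 0 + j2.88 Ω
  C: Z = 1/(jωC) = -j/(ω·C) = 0 - j2.596e+05 Ω
Step 3 — Parallel combination: 1/Z_total = 1/R + 1/L + 1/C; Z_total = 0.001676 + j2.88 Ω = 2.88∠90.0° Ω.
Step 4 — Power factor: PF = cos(φ) = Re(Z)/|Z| = 0.001676/2.88 = 0.0005819.
Step 5 — Type: Im(Z) = 2.88 ⇒ lagging (phase φ = 90.0°).

PF = 0.0005819 (lagging, φ = 90.0°)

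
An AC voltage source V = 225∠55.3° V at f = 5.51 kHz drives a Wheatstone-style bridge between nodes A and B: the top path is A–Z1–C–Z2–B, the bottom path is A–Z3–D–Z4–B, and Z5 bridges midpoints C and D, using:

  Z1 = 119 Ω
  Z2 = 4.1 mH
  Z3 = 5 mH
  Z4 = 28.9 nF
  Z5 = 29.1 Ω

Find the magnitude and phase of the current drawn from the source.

Step 1 — Angular frequency: ω = 2π·f = 2π·5510 = 3.462e+04 rad/s.
Step 2 — Component impedances:
  Z1: Z = R = 119 Ω
  Z2: Z = jωL = j·3.462e+04·0.0041 = 0 + j141.9 Ω
  Z3: Z = jωL = j·3.462e+04·0.005 = 0 + j173.1 Ω
  Z4: Z = 1/(jωC) = -j/(ω·C) = 0 - j999.5 Ω
  Z5: Z = R = 29.1 Ω
Step 3 — Bridge requires nodal analysis (the Z5 bridge couples midpoints C and D, so the two paths cannot be reduced to a simple series/parallel combination). Setting node B to ground and injecting 1 A at node A, the 3-node admittance system at A, C, D solves to V_A = Z_AB = 82.22 + j208.8 Ω = 224.4∠68.5° Ω.
Step 4 — Source phasor: V = 225∠55.3° V = 128.1 + j185 V.
Step 5 — Ohm's law: I = V / Z_total = (128.1 + j185) / (82.22 + j208.8) = 0.976 - j0.2291 A.
Step 6 — Convert to polar: |I| = 1.002 A, ∠I = -13.2°.

I = 1.002∠-13.2° A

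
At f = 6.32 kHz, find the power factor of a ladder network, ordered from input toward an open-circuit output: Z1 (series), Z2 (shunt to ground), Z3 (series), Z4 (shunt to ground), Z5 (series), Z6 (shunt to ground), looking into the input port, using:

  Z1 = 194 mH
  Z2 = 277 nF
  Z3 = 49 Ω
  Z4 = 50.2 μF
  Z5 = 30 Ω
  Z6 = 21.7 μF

Step 1 — Angular frequency: ω = 2π·f = 2π·6320 = 3.971e+04 rad/s.
Step 2 — Component impedances:
  Z1: Z = jωL = j·3.971e+04·0.194 = 0 + j7704 Ω
  Z2: Z = 1/(jωC) = -j/(ω·C) = 0 - j90.91 Ω
  Z3: Z = R = 49 Ω
  Z4: Z = 1/(jωC) = -j/(ω·C) = 0 - j0.5016 Ω
  Z5: Z = R = 30 Ω
  Z6: Z = 1/(jωC) = -j/(ω·C) = 0 - j1.16 Ω
Step 3 — Ladder network (open output): work backward from the far end, alternating series and parallel combinations. Z_in = 37.65 + j7683 Ω = 7683∠89.7° Ω.
Step 4 — Power factor: PF = cos(φ) = Re(Z)/|Z| = 37.65/7683 = 0.0049.
Step 5 — Type: Im(Z) = 7683 ⇒ lagging (phase φ = 89.7°).

PF = 0.0049 (lagging, φ = 89.7°)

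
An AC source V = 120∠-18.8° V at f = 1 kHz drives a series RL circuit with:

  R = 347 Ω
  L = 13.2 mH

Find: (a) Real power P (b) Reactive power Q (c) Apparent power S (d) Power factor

Step 1 — Angular frequency: ω = 2π·f = 2π·1000 = 6283 rad/s.
Step 2 — Component impedances:
  R: Z = R = 347 Ω
  L: Z = jωL = j·6283·0.0132 = 0 + j82.94 Ω
Step 3 — Series combination: Z_total = R + L = 347 + j82.94 Ω = 356.8∠13.4° Ω.
Step 4 — Source phasor: V = 120∠-18.8° V = 113.6 - j38.67 V.
Step 5 — Current: I = V / Z = 0.2845 - j0.1794 A = 0.3363∠-32.2° A.
Step 6 — Complex power: S = V·I* = 39.26 + j9.383 VA.
Step 7 — Real power: P = Re(S) = 39.26 W.
Step 8 — Reactive power: Q = Im(S) = 9.383 VAR.
Step 9 — Apparent power: |S| = 40.36 VA.
Step 10 — Power factor: PF = P/|S| = 0.9726 (lagging).

(a) P = 39.26 W  (b) Q = 9.383 VAR  (c) S = 40.36 VA  (d) PF = 0.9726 (lagging)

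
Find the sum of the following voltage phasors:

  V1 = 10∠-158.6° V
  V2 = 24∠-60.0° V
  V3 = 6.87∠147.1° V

Step 1 — Convert each phasor to rectangular form:
  V1 = 10·(cos(-158.6°) + j·sin(-158.6°)) = -9.311 - j3.649 V
  V2 = 24·(cos(-60.0°) + j·sin(-60.0°)) = 12 - j20.78 V
  V3 = 6.87·(cos(147.1°) + j·sin(147.1°)) = -5.768 + j3.732 V
Step 2 — Sum components: V_total = -3.079 - j20.7 V.
Step 3 — Convert to polar: |V_total| = 20.93 V, ∠V_total = -98.5°.

V_total = 20.93∠-98.5° V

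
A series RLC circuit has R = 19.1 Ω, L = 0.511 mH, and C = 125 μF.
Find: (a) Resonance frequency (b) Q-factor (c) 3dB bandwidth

Step 1 — Resonance: ω₀ = 1/√(LC) = 1/√(0.000511·0.000125) = 3957 rad/s.
Step 2 — f₀ = ω₀/(2π) = 629.7 Hz.
Step 3 — Series Q: Q = ω₀L/R = 3957·0.000511/19.1 = 0.1059.
Step 4 — Bandwidth: Δω = ω₀/Q = 3.738e+04 rad/s; BW = Δω/(2π) = 5949 Hz.

(a) f₀ = 629.7 Hz  (b) Q = 0.1059  (c) BW = 5949 Hz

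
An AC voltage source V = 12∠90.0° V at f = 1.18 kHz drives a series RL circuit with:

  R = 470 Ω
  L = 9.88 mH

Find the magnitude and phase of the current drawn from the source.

Step 1 — Angular frequency: ω = 2π·f = 2π·1180 = 7414 rad/s.
Step 2 — Component impedances:
  R: Z = R = 470 Ω
  L: Z = jωL = j·7414·0.00988 = 0 + j73.25 Ω
Step 3 — Series combination: Z_total = R + L = 470 + j73.25 Ω = 475.7∠8.9° Ω.
Step 4 — Source phasor: V = 12∠90.0° V = 0 + j12 V.
Step 5 — Ohm's law: I = V / Z_total = (0 + j12) / (470 + j73.25) = 0.003885 + j0.02493 A.
Step 6 — Convert to polar: |I| = 0.02523 A, ∠I = 81.1°.

I = 0.02523∠81.1° A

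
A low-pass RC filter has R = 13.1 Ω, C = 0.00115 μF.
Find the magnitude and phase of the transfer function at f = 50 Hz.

Step 1 — Angular frequency: ω = 2π·50 = 314.2 rad/s.
Step 2 — Transfer function: H(jω) = 1/(1 + jωRC).
Step 3 — Denominator: 1 + jωRC = 1 + j·314.2·13.1·1.15e-09 = 1 + j4.733e-06.
Step 4 — H = 1 - j4.733e-06.
Step 5 — Magnitude: |H| = 1 (-0.0 dB); phase: φ = -0.0°.

|H| = 1 (-0.0 dB), φ = -0.0°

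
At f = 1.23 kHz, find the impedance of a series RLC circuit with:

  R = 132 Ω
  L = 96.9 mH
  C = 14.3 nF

Step 1 — Angular frequency: ω = 2π·f = 2π·1230 = 7728 rad/s.
Step 2 — Component impedances:
  R: Z = R = 132 Ω
  L: Z = jωL = j·7728·0.0969 = 0 + j748.9 Ω
  C: Z = 1/(jωC) = -j/(ω·C) = 0 - j9049 Ω
Step 3 — Series combination: Z_total = R + L + C = 132 - j8300 Ω = 8301∠-89.1° Ω.

Z = 132 - j8300 Ω = 8301∠-89.1° Ω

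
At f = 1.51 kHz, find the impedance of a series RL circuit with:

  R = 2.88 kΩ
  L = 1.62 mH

Step 1 — Angular frequency: ω = 2π·f = 2π·1510 = 9488 rad/s.
Step 2 — Component impedances:
  R: Z = R = 2880 Ω
  L: Z = jωL = j·9488·0.00162 = 0 + j15.37 Ω
Step 3 — Series combination: Z_total = R + L = 2880 + j15.37 Ω = 2880∠0.3° Ω.

Z = 2880 + j15.37 Ω = 2880∠0.3° Ω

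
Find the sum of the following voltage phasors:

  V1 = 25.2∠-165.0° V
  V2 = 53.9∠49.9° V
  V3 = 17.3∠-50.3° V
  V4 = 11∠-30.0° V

Step 1 — Convert each phasor to rectangular form:
  V1 = 25.2·(cos(-165.0°) + j·sin(-165.0°)) = -24.34 - j6.522 V
  V2 = 53.9·(cos(49.9°) + j·sin(49.9°)) = 34.72 + j41.23 V
  V3 = 17.3·(cos(-50.3°) + j·sin(-50.3°)) = 11.05 - j13.31 V
  V4 = 11·(cos(-30.0°) + j·sin(-30.0°)) = 9.526 - j5.5 V
Step 2 — Sum components: V_total = 30.95 + j15.9 V.
Step 3 — Convert to polar: |V_total| = 34.8 V, ∠V_total = 27.2°.

V_total = 34.8∠27.2° V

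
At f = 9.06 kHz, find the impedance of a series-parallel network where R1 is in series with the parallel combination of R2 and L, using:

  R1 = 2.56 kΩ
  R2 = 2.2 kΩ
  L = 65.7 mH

Step 1 — Angular frequency: ω = 2π·f = 2π·9060 = 5.693e+04 rad/s.
Step 2 — Component impedances:
  R1: Z = R = 2560 Ω
  R2: Z = R = 2200 Ω
  L: Z = jωL = j·5.693e+04·0.0657 = 0 + j3740 Ω
Step 3 — Parallel branch: R2 || L = 1/(1/R2 + 1/L) = 1634 + j961.4 Ω.
Step 4 — Series with R1: Z_total = R1 + (R2 || L) = 4194 + j961.4 Ω = 4303∠12.9° Ω.

Z = 4194 + j961.4 Ω = 4303∠12.9° Ω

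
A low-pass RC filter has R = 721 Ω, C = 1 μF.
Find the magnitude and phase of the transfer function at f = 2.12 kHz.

Step 1 — Angular frequency: ω = 2π·2120 = 1.332e+04 rad/s.
Step 2 — Transfer function: H(jω) = 1/(1 + jωRC).
Step 3 — Denominator: 1 + jωRC = 1 + j·1.332e+04·721·1e-06 = 1 + j9.604.
Step 4 — H = 0.01073 - j0.103.
Step 5 — Magnitude: |H| = 0.1036 (-19.7 dB); phase: φ = -84.1°.

|H| = 0.1036 (-19.7 dB), φ = -84.1°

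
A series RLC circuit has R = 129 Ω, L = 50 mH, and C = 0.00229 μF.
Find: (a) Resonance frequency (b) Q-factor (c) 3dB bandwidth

Step 1 — Resonance condition Im(Z)=0 gives ω₀ = 1/√(LC).
Step 2 — ω₀ = 1/√(0.05·2.29e-09) = 9.345e+04 rad/s.
Step 3 — f₀ = ω₀/(2π) = 1.487e+04 Hz.
Step 4 — Series Q: Q = ω₀L/R = 9.345e+04·0.05/129 = 36.22.
Step 5 — 3dB bandwidth: Δω = ω₀/Q = 2580 rad/s; BW = Δω/(2π) = 410.6 Hz.

(a) f₀ = 1.487e+04 Hz  (b) Q = 36.22  (c) BW = 410.6 Hz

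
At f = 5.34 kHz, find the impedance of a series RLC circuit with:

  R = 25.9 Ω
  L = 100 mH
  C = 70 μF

Step 1 — Angular frequency: ω = 2π·f = 2π·5340 = 3.355e+04 rad/s.
Step 2 — Component impedances:
  R: Z = R = 25.9 Ω
  L: Z = jωL = j·3.355e+04·0.1 = 0 + j3355 Ω
  C: Z = 1/(jωC) = -j/(ω·C) = 0 - j0.4258 Ω
Step 3 — Series combination: Z_total = R + L + C = 25.9 + j3355 Ω = 3355∠89.6° Ω.

Z = 25.9 + j3355 Ω = 3355∠89.6° Ω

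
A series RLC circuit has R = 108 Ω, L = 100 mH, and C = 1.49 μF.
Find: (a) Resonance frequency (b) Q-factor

Step 1 — Resonance condition Im(Z)=0 gives ω₀ = 1/√(LC).
Step 2 — ω₀ = 1/√(0.1·1.49e-06) = 2591 rad/s.
Step 3 — f₀ = ω₀/(2π) = 412.3 Hz.
Step 4 — Series Q: Q = ω₀L/R = 2591·0.1/108 = 2.399.

(a) f₀ = 412.3 Hz  (b) Q = 2.399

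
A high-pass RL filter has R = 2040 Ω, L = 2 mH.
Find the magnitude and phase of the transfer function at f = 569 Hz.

Step 1 — Angular frequency: ω = 2π·569 = 3575 rad/s.
Step 2 — Transfer function: H(jω) = jωL/(R + jωL).
Step 3 — Numerator jωL = j·7.15; denominator R + jωL = 2040 + j7.15.
Step 4 — H = 1.229e-05 + j0.003505.
Step 5 — Magnitude: |H| = 0.003505 (-49.1 dB); phase: φ = 89.8°.

|H| = 0.003505 (-49.1 dB), φ = 89.8°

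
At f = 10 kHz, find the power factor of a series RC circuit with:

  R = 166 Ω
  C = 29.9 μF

Step 1 — Angular frequency: ω = 2π·f = 2π·1e+04 = 6.283e+04 rad/s.
Step 2 — Component impedances:
  R: Z = R = 166 Ω
  C: Z = 1/(jωC) = -j/(ω·C) = 0 - j0.5323 Ω
Step 3 — Series combination: Z_total = R + C = 166 - j0.5323 Ω = 166∠-0.2° Ω.
Step 4 — Power factor: PF = cos(φ) = Re(Z)/|Z| = 166/166 = 1.
Step 5 — Type: Im(Z) = -0.5323 ⇒ leading (phase φ = -0.2°).

PF = 1 (leading, φ = -0.2°)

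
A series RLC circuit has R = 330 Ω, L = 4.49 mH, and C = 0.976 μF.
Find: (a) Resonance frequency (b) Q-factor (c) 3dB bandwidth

Step 1 — Resonance condition Im(Z)=0 gives ω₀ = 1/√(LC).
Step 2 — ω₀ = 1/√(0.00449·9.76e-07) = 1.511e+04 rad/s.
Step 3 — f₀ = ω₀/(2π) = 2404 Hz.
Step 4 — Series Q: Q = ω₀L/R = 1.511e+04·0.00449/330 = 0.2055.
Step 5 — 3dB bandwidth: Δω = ω₀/Q = 7.35e+04 rad/s; BW = Δω/(2π) = 1.17e+04 Hz.

(a) f₀ = 2404 Hz  (b) Q = 0.2055  (c) BW = 1.17e+04 Hz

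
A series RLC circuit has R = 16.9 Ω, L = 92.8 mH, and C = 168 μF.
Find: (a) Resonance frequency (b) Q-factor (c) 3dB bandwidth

Step 1 — Resonance: ω₀ = 1/√(LC) = 1/√(0.0928·0.000168) = 253.3 rad/s.
Step 2 — f₀ = ω₀/(2π) = 40.31 Hz.
Step 3 — Series Q: Q = ω₀L/R = 253.3·0.0928/16.9 = 1.391.
Step 4 — Bandwidth: Δω = ω₀/Q = 182.1 rad/s; BW = Δω/(2π) = 28.98 Hz.

(a) f₀ = 40.31 Hz  (b) Q = 1.391  (c) BW = 28.98 Hz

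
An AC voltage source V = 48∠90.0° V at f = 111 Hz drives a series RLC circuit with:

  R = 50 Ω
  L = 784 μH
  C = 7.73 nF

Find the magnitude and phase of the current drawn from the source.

Step 1 — Angular frequency: ω = 2π·f = 2π·111 = 697.4 rad/s.
Step 2 — Component impedances:
  R: Z = R = 50 Ω
  L: Z = jωL = j·697.4·0.000784 = 0 + j0.5468 Ω
  C: Z = 1/(jωC) = -j/(ω·C) = 0 - j1.855e+05 Ω
Step 3 — Series combination: Z_total = R + L + C = 50 - j1.855e+05 Ω = 1.855e+05∠-90.0° Ω.
Step 4 — Source phasor: V = 48∠90.0° V = 0 + j48 V.
Step 5 — Ohm's law: I = V / Z_total = (0 + j48) / (50 - j1.855e+05) = -0.0002588 + j6.976e-08 A.
Step 6 — Convert to polar: |I| = 0.0002588 A, ∠I = 180.0°.

I = 0.0002588∠180.0° A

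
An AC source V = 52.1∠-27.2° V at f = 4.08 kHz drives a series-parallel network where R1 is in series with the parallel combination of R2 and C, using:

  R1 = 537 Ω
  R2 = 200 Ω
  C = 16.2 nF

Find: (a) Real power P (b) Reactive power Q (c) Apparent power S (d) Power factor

Step 1 — Angular frequency: ω = 2π·f = 2π·4080 = 2.564e+04 rad/s.
Step 2 — Component impedances:
  R1: Z = R = 537 Ω
  R2: Z = R = 200 Ω
  C: Z = 1/(jωC) = -j/(ω·C) = 0 - j2408 Ω
Step 3 — Parallel branch: R2 || C = 1/(1/R2 + 1/C) = 198.6 - j16.5 Ω.
Step 4 — Series with R1: Z_total = R1 + (R2 || C) = 735.6 - j16.5 Ω = 735.8∠-1.3° Ω.
Step 5 — Source phasor: V = 52.1∠-27.2° V = 46.34 - j23.81 V.
Step 6 — Current: I = V / Z = 0.06369 - j0.03095 A = 0.07081∠-25.9° A.
Step 7 — Complex power: S = V·I* = 3.688 - j0.08271 VA.
Step 8 — Real power: P = Re(S) = 3.688 W.
Step 9 — Reactive power: Q = Im(S) = -0.08271 VAR.
Step 10 — Apparent power: |S| = 3.689 VA.
Step 11 — Power factor: PF = P/|S| = 0.9997 (leading).

(a) P = 3.688 W  (b) Q = -0.08271 VAR  (c) S = 3.689 VA  (d) PF = 0.9997 (leading)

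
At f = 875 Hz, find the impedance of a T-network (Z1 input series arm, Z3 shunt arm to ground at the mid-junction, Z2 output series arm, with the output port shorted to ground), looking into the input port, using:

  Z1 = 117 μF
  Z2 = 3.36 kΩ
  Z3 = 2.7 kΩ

Step 1 — Angular frequency: ω = 2π·f = 2π·875 = 5498 rad/s.
Step 2 — Component impedances:
  Z1: Z = 1/(jωC) = -j/(ω·C) = 0 - j1.555 Ω
  Z2: Z = R = 3360 Ω
  Z3: Z = R = 2700 Ω
Step 3 — With the output port shorted to ground, the output series arm Z2 runs from the junction to ground; the shunt arm Z3 also runs from the junction to ground. They appear in parallel: Z3 || Z2 = 1497 Ω.
Step 4 — Series with input arm Z1: Z_in = Z1 + (Z3 || Z2) = 1497 - j1.555 Ω = 1497∠-0.1° Ω.

Z = 1497 - j1.555 Ω = 1497∠-0.1° Ω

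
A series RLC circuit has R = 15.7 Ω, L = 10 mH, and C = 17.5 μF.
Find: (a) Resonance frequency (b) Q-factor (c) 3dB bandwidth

Step 1 — Resonance condition Im(Z)=0 gives ω₀ = 1/√(LC).
Step 2 — ω₀ = 1/√(0.01·1.75e-05) = 2390 rad/s.
Step 3 — f₀ = ω₀/(2π) = 380.5 Hz.
Step 4 — Series Q: Q = ω₀L/R = 2390·0.01/15.7 = 1.523.
Step 5 — 3dB bandwidth: Δω = ω₀/Q = 1570 rad/s; BW = Δω/(2π) = 249.9 Hz.

(a) f₀ = 380.5 Hz  (b) Q = 1.523  (c) BW = 249.9 Hz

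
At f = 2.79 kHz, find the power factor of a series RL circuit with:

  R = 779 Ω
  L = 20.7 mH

Step 1 — Angular frequency: ω = 2π·f = 2π·2790 = 1.753e+04 rad/s.
Step 2 — Component impedances:
  R: Z = R = 779 Ω
  L: Z = jωL = j·1.753e+04·0.0207 = 0 + j362.9 Ω
Step 3 — Series combination: Z_total = R + L = 779 + j362.9 Ω = 859.4∠25.0° Ω.
Step 4 — Power factor: PF = cos(φ) = Re(Z)/|Z| = 779/859.37 = 0.9065.
Step 5 — Type: Im(Z) = 362.9 ⇒ lagging (phase φ = 25.0°).

PF = 0.9065 (lagging, φ = 25.0°)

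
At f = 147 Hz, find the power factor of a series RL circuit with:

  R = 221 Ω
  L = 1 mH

Step 1 — Angular frequency: ω = 2π·f = 2π·147 = 923.6 rad/s.
Step 2 — Component impedances:
  R: Z = R = 221 Ω
  L: Z = jωL = j·923.6·0.001 = 0 + j0.9236 Ω
Step 3 — Series combination: Z_total = R + L = 221 + j0.9236 Ω = 221∠0.2° Ω.
Step 4 — Power factor: PF = cos(φ) = Re(Z)/|Z| = 221/221 = 1.
Step 5 — Type: Im(Z) = 0.9236 ⇒ lagging (phase φ = 0.2°).

PF = 1 (lagging, φ = 0.2°)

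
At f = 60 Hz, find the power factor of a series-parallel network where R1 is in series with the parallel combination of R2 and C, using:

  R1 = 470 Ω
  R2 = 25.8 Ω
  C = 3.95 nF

Step 1 — Angular frequency: ω = 2π·f = 2π·60 = 377 rad/s.
Step 2 — Component impedances:
  R1: Z = R = 470 Ω
  R2: Z = R = 25.8 Ω
  C: Z = 1/(jωC) = -j/(ω·C) = 0 - j6.715e+05 Ω
Step 3 — Parallel branch: R2 || C = 1/(1/R2 + 1/C) = 25.8 - j0.0009912 Ω.
Step 4 — Series with R1: Z_total = R1 + (R2 || C) = 495.8 - j0.0009912 Ω = 495.8∠-0.0° Ω.
Step 5 — Power factor: PF = cos(φ) = Re(Z)/|Z| = 495.8/495.8 = 1.
Step 6 — Type: Im(Z) = -0.0009912 ⇒ leading (phase φ = -0.0°).

PF = 1 (leading, φ = -0.0°)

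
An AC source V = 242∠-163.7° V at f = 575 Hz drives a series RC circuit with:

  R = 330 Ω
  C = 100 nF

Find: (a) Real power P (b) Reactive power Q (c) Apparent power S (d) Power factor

Step 1 — Angular frequency: ω = 2π·f = 2π·575 = 3613 rad/s.
Step 2 — Component impedances:
  R: Z = R = 330 Ω
  C: Z = 1/(jωC) = -j/(ω·C) = 0 - j2768 Ω
Step 3 — Series combination: Z_total = R + C = 330 - j2768 Ω = 2788∠-83.2° Ω.
Step 4 — Source phasor: V = 242∠-163.7° V = -232.3 - j67.92 V.
Step 5 — Current: I = V / Z = 0.01433 - j0.08562 A = 0.08682∠-80.5° A.
Step 6 — Complex power: S = V·I* = 2.487 - j20.86 VA.
Step 7 — Real power: P = Re(S) = 2.487 W.
Step 8 — Reactive power: Q = Im(S) = -20.86 VAR.
Step 9 — Apparent power: |S| = 21.01 VA.
Step 10 — Power factor: PF = P/|S| = 0.1184 (leading).

(a) P = 2.487 W  (b) Q = -20.86 VAR  (c) S = 21.01 VA  (d) PF = 0.1184 (leading)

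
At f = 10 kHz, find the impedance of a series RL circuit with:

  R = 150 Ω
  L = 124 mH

Step 1 — Angular frequency: ω = 2π·f = 2π·1e+04 = 6.283e+04 rad/s.
Step 2 — Component impedances:
  R: Z = R = 150 Ω
  L: Z = jωL = j·6.283e+04·0.124 = 0 + j7791 Ω
Step 3 — Series combination: Z_total = R + L = 150 + j7791 Ω = 7793∠88.9° Ω.

Z = 150 + j7791 Ω = 7793∠88.9° Ω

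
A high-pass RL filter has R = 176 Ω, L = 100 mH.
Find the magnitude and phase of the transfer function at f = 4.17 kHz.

Step 1 — Angular frequency: ω = 2π·4170 = 2.62e+04 rad/s.
Step 2 — Transfer function: H(jω) = jωL/(R + jωL).
Step 3 — Numerator jωL = j·2620; denominator R + jωL = 176 + j2620.
Step 4 — H = 0.9955 + j0.06687.
Step 5 — Magnitude: |H| = 0.9978 (-0.0 dB); phase: φ = 3.8°.

|H| = 0.9978 (-0.0 dB), φ = 3.8°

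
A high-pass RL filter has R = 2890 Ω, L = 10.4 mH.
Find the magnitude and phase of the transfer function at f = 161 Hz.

Step 1 — Angular frequency: ω = 2π·161 = 1012 rad/s.
Step 2 — Transfer function: H(jω) = jωL/(R + jωL).
Step 3 — Numerator jωL = j·10.52; denominator R + jωL = 2890 + j10.52.
Step 4 — H = 1.325e-05 + j0.00364.
Step 5 — Magnitude: |H| = 0.00364 (-48.8 dB); phase: φ = 89.8°.

|H| = 0.00364 (-48.8 dB), φ = 89.8°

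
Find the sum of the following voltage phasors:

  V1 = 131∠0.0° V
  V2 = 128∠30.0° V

Step 1 — Convert each phasor to rectangular form:
  V1 = 131·(cos(0.0°) + j·sin(0.0°)) = 131 V
  V2 = 128·(cos(30.0°) + j·sin(30.0°)) = 110.9 + j64 V
Step 2 — Sum components: V_total = 241.9 + j64 V.
Step 3 — Convert to polar: |V_total| = 250.2 V, ∠V_total = 14.8°.

V_total = 250.2∠14.8° V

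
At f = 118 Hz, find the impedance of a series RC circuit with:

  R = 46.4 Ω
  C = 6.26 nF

Step 1 — Angular frequency: ω = 2π·f = 2π·118 = 741.4 rad/s.
Step 2 — Component impedances:
  R: Z = R = 46.4 Ω
  C: Z = 1/(jωC) = -j/(ω·C) = 0 - j2.155e+05 Ω
Step 3 — Series combination: Z_total = R + C = 46.4 - j2.155e+05 Ω = 2.155e+05∠-90.0° Ω.

Z = 46.4 - j2.155e+05 Ω = 2.155e+05∠-90.0° Ω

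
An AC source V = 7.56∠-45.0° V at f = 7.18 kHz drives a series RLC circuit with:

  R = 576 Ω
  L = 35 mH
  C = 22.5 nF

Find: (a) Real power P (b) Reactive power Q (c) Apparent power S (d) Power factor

Step 1 — Angular frequency: ω = 2π·f = 2π·7180 = 4.511e+04 rad/s.
Step 2 — Component impedances:
  R: Z = R = 576 Ω
  L: Z = jωL = j·4.511e+04·0.035 = 0 + j1579 Ω
  C: Z = 1/(jωC) = -j/(ω·C) = 0 - j985.2 Ω
Step 3 — Series combination: Z_total = R + L + C = 576 + j593.8 Ω = 827.3∠45.9° Ω.
Step 4 — Source phasor: V = 7.56∠-45.0° V = 5.346 - j5.346 V.
Step 5 — Current: I = V / Z = -0.000139 - j0.009138 A = 0.009139∠-90.9° A.
Step 6 — Complex power: S = V·I* = 0.0481 + j0.04959 VA.
Step 7 — Real power: P = Re(S) = 0.0481 W.
Step 8 — Reactive power: Q = Im(S) = 0.04959 VAR.
Step 9 — Apparent power: |S| = 0.06909 VA.
Step 10 — Power factor: PF = P/|S| = 0.6963 (lagging).

(a) P = 0.0481 W  (b) Q = 0.04959 VAR  (c) S = 0.06909 VA  (d) PF = 0.6963 (lagging)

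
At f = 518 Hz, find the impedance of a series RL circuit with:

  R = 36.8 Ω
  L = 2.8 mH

Step 1 — Angular frequency: ω = 2π·f = 2π·518 = 3255 rad/s.
Step 2 — Component impedances:
  R: Z = R = 36.8 Ω
  L: Z = jωL = j·3255·0.0028 = 0 + j9.113 Ω
Step 3 — Series combination: Z_total = R + L = 36.8 + j9.113 Ω = 37.91∠13.9° Ω.

Z = 36.8 + j9.113 Ω = 37.91∠13.9° Ω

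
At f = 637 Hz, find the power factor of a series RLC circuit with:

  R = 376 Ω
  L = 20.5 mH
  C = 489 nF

Step 1 — Angular frequency: ω = 2π·f = 2π·637 = 4002 rad/s.
Step 2 — Component impedances:
  R: Z = R = 376 Ω
  L: Z = jωL = j·4002·0.0205 = 0 + j82.05 Ω
  C: Z = 1/(jωC) = -j/(ω·C) = 0 - j510.9 Ω
Step 3 — Series combination: Z_total = R + L + C = 376 - j428.9 Ω = 570.4∠-48.8° Ω.
Step 4 — Power factor: PF = cos(φ) = Re(Z)/|Z| = 376/570.4 = 0.6592.
Step 5 — Type: Im(Z) = -428.9 ⇒ leading (phase φ = -48.8°).

PF = 0.6592 (leading, φ = -48.8°)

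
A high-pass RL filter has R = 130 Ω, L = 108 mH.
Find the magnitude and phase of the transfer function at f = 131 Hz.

Step 1 — Angular frequency: ω = 2π·131 = 823.1 rad/s.
Step 2 — Transfer function: H(jω) = jωL/(R + jωL).
Step 3 — Numerator jωL = j·88.89; denominator R + jωL = 130 + j88.89.
Step 4 — H = 0.3186 + j0.4659.
Step 5 — Magnitude: |H| = 0.5645 (-5.0 dB); phase: φ = 55.6°.

|H| = 0.5645 (-5.0 dB), φ = 55.6°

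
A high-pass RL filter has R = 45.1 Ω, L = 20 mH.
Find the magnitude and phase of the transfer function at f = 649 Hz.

Step 1 — Angular frequency: ω = 2π·649 = 4078 rad/s.
Step 2 — Transfer function: H(jω) = jωL/(R + jωL).
Step 3 — Numerator jωL = j·81.56; denominator R + jωL = 45.1 + j81.56.
Step 4 — H = 0.7658 + j0.4235.
Step 5 — Magnitude: |H| = 0.8751 (-1.2 dB); phase: φ = 28.9°.

|H| = 0.8751 (-1.2 dB), φ = 28.9°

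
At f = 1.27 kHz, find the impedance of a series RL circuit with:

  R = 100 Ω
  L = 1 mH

Step 1 — Angular frequency: ω = 2π·f = 2π·1270 = 7980 rad/s.
Step 2 — Component impedances:
  R: Z = R = 100 Ω
  L: Z = jωL = j·7980·0.001 = 0 + j7.98 Ω
Step 3 — Series combination: Z_total = R + L = 100 + j7.98 Ω = 100.3∠4.6° Ω.

Z = 100 + j7.98 Ω = 100.3∠4.6° Ω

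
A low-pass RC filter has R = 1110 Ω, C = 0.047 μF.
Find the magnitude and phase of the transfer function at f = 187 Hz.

Step 1 — Angular frequency: ω = 2π·187 = 1175 rad/s.
Step 2 — Transfer function: H(jω) = 1/(1 + jωRC).
Step 3 — Denominator: 1 + jωRC = 1 + j·1175·1110·4.7e-08 = 1 + j0.0613.
Step 4 — H = 0.9963 - j0.06107.
Step 5 — Magnitude: |H| = 0.9981 (-0.0 dB); phase: φ = -3.5°.

|H| = 0.9981 (-0.0 dB), φ = -3.5°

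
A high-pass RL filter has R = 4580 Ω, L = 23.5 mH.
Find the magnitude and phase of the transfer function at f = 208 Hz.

Step 1 — Angular frequency: ω = 2π·208 = 1307 rad/s.
Step 2 — Transfer function: H(jω) = jωL/(R + jωL).
Step 3 — Numerator jωL = j·30.71; denominator R + jωL = 4580 + j30.71.
Step 4 — H = 4.496e-05 + j0.006705.
Step 5 — Magnitude: |H| = 0.006706 (-43.5 dB); phase: φ = 89.6°.

|H| = 0.006706 (-43.5 dB), φ = 89.6°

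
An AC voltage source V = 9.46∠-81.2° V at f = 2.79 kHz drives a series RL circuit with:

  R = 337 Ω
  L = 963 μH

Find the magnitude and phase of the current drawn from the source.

Step 1 — Angular frequency: ω = 2π·f = 2π·2790 = 1.753e+04 rad/s.
Step 2 — Component impedances:
  R: Z = R = 337 Ω
  L: Z = jωL = j·1.753e+04·0.000963 = 0 + j16.88 Ω
Step 3 — Series combination: Z_total = R + L = 337 + j16.88 Ω = 337.4∠2.9° Ω.
Step 4 — Source phasor: V = 9.46∠-81.2° V = 1.447 - j9.349 V.
Step 5 — Ohm's law: I = V / Z_total = (1.447 - j9.349) / (337 + j16.88) = 0.002898 - j0.02789 A.
Step 6 — Convert to polar: |I| = 0.02804 A, ∠I = -84.1°.

I = 0.02804∠-84.1° A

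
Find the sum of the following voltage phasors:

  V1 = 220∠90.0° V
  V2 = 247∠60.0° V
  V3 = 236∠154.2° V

Step 1 — Convert each phasor to rectangular form:
  V1 = 220·(cos(90.0°) + j·sin(90.0°)) = 0 + j220 V
  V2 = 247·(cos(60.0°) + j·sin(60.0°)) = 123.5 + j213.9 V
  V3 = 236·(cos(154.2°) + j·sin(154.2°)) = -212.5 + j102.7 V
Step 2 — Sum components: V_total = -88.98 + j536.6 V.
Step 3 — Convert to polar: |V_total| = 543.9 V, ∠V_total = 99.4°.

V_total = 543.9∠99.4° V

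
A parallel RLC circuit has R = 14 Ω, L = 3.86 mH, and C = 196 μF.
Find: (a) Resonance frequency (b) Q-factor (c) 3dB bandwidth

Step 1 — Resonance: ω₀ = 1/√(LC) = 1/√(0.00386·0.000196) = 1150 rad/s.
Step 2 — f₀ = ω₀/(2π) = 183 Hz.
Step 3 — Parallel Q: Q = R/(ω₀L) = 14/(1150·0.00386) = 3.155.
Step 4 — Bandwidth: Δω = ω₀/Q = 364.4 rad/s; BW = Δω/(2π) = 58 Hz.

(a) f₀ = 183 Hz  (b) Q = 3.155  (c) BW = 58 Hz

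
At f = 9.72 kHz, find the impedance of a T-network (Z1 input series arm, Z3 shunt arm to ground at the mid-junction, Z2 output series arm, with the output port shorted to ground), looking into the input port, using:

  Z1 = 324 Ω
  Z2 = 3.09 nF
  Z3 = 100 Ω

Step 1 — Angular frequency: ω = 2π·f = 2π·9720 = 6.107e+04 rad/s.
Step 2 — Component impedances:
  Z1: Z = R = 324 Ω
  Z2: Z = 1/(jωC) = -j/(ω·C) = 0 - j5299 Ω
  Z3: Z = R = 100 Ω
Step 3 — With the output port shorted to ground, the output series arm Z2 runs from the junction to ground; the shunt arm Z3 also runs from the junction to ground. They appear in parallel: Z3 || Z2 = 99.96 - j1.886 Ω.
Step 4 — Series with input arm Z1: Z_in = Z1 + (Z3 || Z2) = 424 - j1.886 Ω = 424∠-0.3° Ω.

Z = 424 - j1.886 Ω = 424∠-0.3° Ω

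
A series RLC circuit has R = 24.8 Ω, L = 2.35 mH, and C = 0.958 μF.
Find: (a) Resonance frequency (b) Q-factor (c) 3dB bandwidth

Step 1 — Resonance condition Im(Z)=0 gives ω₀ = 1/√(LC).
Step 2 — ω₀ = 1/√(0.00235·9.58e-07) = 2.108e+04 rad/s.
Step 3 — f₀ = ω₀/(2π) = 3354 Hz.
Step 4 — Series Q: Q = ω₀L/R = 2.108e+04·0.00235/24.8 = 1.997.
Step 5 — 3dB bandwidth: Δω = ω₀/Q = 1.055e+04 rad/s; BW = Δω/(2π) = 1680 Hz.

(a) f₀ = 3354 Hz  (b) Q = 1.997  (c) BW = 1680 Hz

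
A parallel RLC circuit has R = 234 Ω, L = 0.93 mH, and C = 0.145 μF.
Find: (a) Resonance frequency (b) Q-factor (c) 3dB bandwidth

Step 1 — Resonance: ω₀ = 1/√(LC) = 1/√(0.00093·1.45e-07) = 8.611e+04 rad/s.
Step 2 — f₀ = ω₀/(2π) = 1.371e+04 Hz.
Step 3 — Parallel Q: Q = R/(ω₀L) = 234/(8.611e+04·0.00093) = 2.922.
Step 4 — Bandwidth: Δω = ω₀/Q = 2.947e+04 rad/s; BW = Δω/(2π) = 4691 Hz.

(a) f₀ = 1.371e+04 Hz  (b) Q = 2.922  (c) BW = 4691 Hz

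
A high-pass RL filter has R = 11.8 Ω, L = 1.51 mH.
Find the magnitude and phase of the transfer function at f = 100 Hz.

Step 1 — Angular frequency: ω = 2π·100 = 628.3 rad/s.
Step 2 — Transfer function: H(jω) = jωL/(R + jωL).
Step 3 — Numerator jωL = j·0.9488; denominator R + jωL = 11.8 + j0.9488.
Step 4 — H = 0.006423 + j0.07989.
Step 5 — Magnitude: |H| = 0.08014 (-21.9 dB); phase: φ = 85.4°.

|H| = 0.08014 (-21.9 dB), φ = 85.4°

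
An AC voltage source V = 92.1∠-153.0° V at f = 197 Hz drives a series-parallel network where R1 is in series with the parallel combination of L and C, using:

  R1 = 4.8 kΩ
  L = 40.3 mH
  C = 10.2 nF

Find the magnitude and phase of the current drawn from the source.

Step 1 — Angular frequency: ω = 2π·f = 2π·197 = 1238 rad/s.
Step 2 — Component impedances:
  R1: Z = R = 4800 Ω
  L: Z = jωL = j·1238·0.0403 = 0 + j49.88 Ω
  C: Z = 1/(jωC) = -j/(ω·C) = 0 - j7.921e+04 Ω
Step 3 — Parallel branch: L || C = 1/(1/L + 1/C) = 0 + j49.91 Ω.
Step 4 — Series with R1: Z_total = R1 + (L || C) = 4800 + j49.91 Ω = 4800∠0.6° Ω.
Step 5 — Source phasor: V = 92.1∠-153.0° V = -82.06 - j41.81 V.
Step 6 — Ohm's law: I = V / Z_total = (-82.06 - j41.81) / (4800 + j49.91) = -0.01718 - j0.008532 A.
Step 7 — Convert to polar: |I| = 0.01919 A, ∠I = -153.6°.

I = 0.01919∠-153.6° A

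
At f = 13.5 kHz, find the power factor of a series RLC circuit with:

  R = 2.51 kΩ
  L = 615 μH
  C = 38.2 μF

Step 1 — Angular frequency: ω = 2π·f = 2π·1.35e+04 = 8.482e+04 rad/s.
Step 2 — Component impedances:
  R: Z = R = 2510 Ω
  L: Z = jωL = j·8.482e+04·0.000615 = 0 + j52.17 Ω
  C: Z = 1/(jωC) = -j/(ω·C) = 0 - j0.3086 Ω
Step 3 — Series combination: Z_total = R + L + C = 2510 + j51.86 Ω = 2511∠1.2° Ω.
Step 4 — Power factor: PF = cos(φ) = Re(Z)/|Z| = 2510/2510.5 = 0.9998.
Step 5 — Type: Im(Z) = 51.86 ⇒ lagging (phase φ = 1.2°).

PF = 0.9998 (lagging, φ = 1.2°)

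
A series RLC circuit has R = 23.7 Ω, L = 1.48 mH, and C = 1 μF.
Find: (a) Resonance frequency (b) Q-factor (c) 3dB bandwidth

Step 1 — Resonance condition Im(Z)=0 gives ω₀ = 1/√(LC).
Step 2 — ω₀ = 1/√(0.00148·1e-06) = 2.599e+04 rad/s.
Step 3 — f₀ = ω₀/(2π) = 4137 Hz.
Step 4 — Series Q: Q = ω₀L/R = 2.599e+04·0.00148/23.7 = 1.623.
Step 5 — 3dB bandwidth: Δω = ω₀/Q = 1.601e+04 rad/s; BW = Δω/(2π) = 2549 Hz.

(a) f₀ = 4137 Hz  (b) Q = 1.623  (c) BW = 2549 Hz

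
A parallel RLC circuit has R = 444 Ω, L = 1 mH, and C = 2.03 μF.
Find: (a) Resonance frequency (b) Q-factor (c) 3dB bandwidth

Step 1 — Resonance: ω₀ = 1/√(LC) = 1/√(0.001·2.03e-06) = 2.219e+04 rad/s.
Step 2 — f₀ = ω₀/(2π) = 3532 Hz.
Step 3 — Parallel Q: Q = R/(ω₀L) = 444/(2.219e+04·0.001) = 20.
Step 4 — Bandwidth: Δω = ω₀/Q = 1109 rad/s; BW = Δω/(2π) = 176.6 Hz.

(a) f₀ = 3532 Hz  (b) Q = 20  (c) BW = 176.6 Hz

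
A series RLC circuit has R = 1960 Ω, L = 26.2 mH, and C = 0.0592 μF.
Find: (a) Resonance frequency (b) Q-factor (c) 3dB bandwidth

Step 1 — Resonance: ω₀ = 1/√(LC) = 1/√(0.0262·5.92e-08) = 2.539e+04 rad/s.
Step 2 — f₀ = ω₀/(2π) = 4041 Hz.
Step 3 — Series Q: Q = ω₀L/R = 2.539e+04·0.0262/1960 = 0.3394.
Step 4 — Bandwidth: Δω = ω₀/Q = 7.481e+04 rad/s; BW = Δω/(2π) = 1.191e+04 Hz.

(a) f₀ = 4041 Hz  (b) Q = 0.3394  (c) BW = 1.191e+04 Hz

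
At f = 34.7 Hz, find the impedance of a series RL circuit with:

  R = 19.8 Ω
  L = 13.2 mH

Step 1 — Angular frequency: ω = 2π·f = 2π·34.7 = 218 rad/s.
Step 2 — Component impedances:
  R: Z = R = 19.8 Ω
  L: Z = jωL = j·218·0.0132 = 0 + j2.878 Ω
Step 3 — Series combination: Z_total = R + L = 19.8 + j2.878 Ω = 20.01∠8.3° Ω.

Z = 19.8 + j2.878 Ω = 20.01∠8.3° Ω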